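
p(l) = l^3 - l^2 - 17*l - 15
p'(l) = 3*l^2 - 2*l - 17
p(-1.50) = 4.88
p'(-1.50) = -7.25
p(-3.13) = -2.25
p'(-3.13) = 18.65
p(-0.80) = -2.55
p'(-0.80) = -13.48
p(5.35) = 18.56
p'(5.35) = 58.17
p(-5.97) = -161.93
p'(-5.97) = 101.86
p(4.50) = -20.62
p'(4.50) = 34.75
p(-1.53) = 5.09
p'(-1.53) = -6.92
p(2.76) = -48.51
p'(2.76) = 0.33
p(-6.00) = -165.00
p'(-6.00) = 103.00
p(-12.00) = -1683.00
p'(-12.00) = 439.00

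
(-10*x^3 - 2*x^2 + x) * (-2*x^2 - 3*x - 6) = 20*x^5 + 34*x^4 + 64*x^3 + 9*x^2 - 6*x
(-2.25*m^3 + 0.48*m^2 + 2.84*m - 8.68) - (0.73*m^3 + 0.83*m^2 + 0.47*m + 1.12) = -2.98*m^3 - 0.35*m^2 + 2.37*m - 9.8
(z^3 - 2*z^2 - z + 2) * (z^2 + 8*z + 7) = z^5 + 6*z^4 - 10*z^3 - 20*z^2 + 9*z + 14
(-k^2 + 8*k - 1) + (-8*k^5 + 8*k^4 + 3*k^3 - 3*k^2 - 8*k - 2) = -8*k^5 + 8*k^4 + 3*k^3 - 4*k^2 - 3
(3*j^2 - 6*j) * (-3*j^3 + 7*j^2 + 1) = -9*j^5 + 39*j^4 - 42*j^3 + 3*j^2 - 6*j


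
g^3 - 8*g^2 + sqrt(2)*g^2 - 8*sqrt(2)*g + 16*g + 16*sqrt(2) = (g - 4)^2*(g + sqrt(2))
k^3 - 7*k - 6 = (k - 3)*(k + 1)*(k + 2)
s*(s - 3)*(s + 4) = s^3 + s^2 - 12*s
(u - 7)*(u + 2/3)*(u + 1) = u^3 - 16*u^2/3 - 11*u - 14/3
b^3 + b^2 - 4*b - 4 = (b - 2)*(b + 1)*(b + 2)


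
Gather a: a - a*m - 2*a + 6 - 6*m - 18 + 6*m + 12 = a*(-m - 1)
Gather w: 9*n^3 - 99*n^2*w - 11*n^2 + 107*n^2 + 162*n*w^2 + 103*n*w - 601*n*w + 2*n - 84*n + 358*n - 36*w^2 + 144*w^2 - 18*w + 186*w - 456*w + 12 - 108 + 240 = 9*n^3 + 96*n^2 + 276*n + w^2*(162*n + 108) + w*(-99*n^2 - 498*n - 288) + 144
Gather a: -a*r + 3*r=-a*r + 3*r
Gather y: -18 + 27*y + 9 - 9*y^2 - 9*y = -9*y^2 + 18*y - 9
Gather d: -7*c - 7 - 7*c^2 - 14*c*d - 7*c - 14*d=-7*c^2 - 14*c + d*(-14*c - 14) - 7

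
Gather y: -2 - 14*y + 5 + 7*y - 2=1 - 7*y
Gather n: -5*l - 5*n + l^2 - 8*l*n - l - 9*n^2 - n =l^2 - 6*l - 9*n^2 + n*(-8*l - 6)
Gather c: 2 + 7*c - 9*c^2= -9*c^2 + 7*c + 2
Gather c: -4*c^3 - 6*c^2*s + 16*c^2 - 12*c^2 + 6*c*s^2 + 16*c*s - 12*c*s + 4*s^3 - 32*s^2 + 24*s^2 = -4*c^3 + c^2*(4 - 6*s) + c*(6*s^2 + 4*s) + 4*s^3 - 8*s^2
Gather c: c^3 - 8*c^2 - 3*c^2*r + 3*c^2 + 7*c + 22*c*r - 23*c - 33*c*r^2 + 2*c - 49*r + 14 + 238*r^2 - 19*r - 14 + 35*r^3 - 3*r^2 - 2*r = c^3 + c^2*(-3*r - 5) + c*(-33*r^2 + 22*r - 14) + 35*r^3 + 235*r^2 - 70*r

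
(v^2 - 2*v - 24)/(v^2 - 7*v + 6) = (v + 4)/(v - 1)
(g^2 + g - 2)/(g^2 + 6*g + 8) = (g - 1)/(g + 4)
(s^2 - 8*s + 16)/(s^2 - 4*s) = (s - 4)/s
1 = 1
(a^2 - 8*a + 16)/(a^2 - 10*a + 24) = (a - 4)/(a - 6)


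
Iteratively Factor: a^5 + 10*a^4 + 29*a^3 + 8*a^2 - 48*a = (a + 4)*(a^4 + 6*a^3 + 5*a^2 - 12*a) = (a + 4)^2*(a^3 + 2*a^2 - 3*a) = a*(a + 4)^2*(a^2 + 2*a - 3) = a*(a - 1)*(a + 4)^2*(a + 3)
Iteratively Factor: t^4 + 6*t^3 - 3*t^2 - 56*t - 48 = (t - 3)*(t^3 + 9*t^2 + 24*t + 16) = (t - 3)*(t + 4)*(t^2 + 5*t + 4) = (t - 3)*(t + 1)*(t + 4)*(t + 4)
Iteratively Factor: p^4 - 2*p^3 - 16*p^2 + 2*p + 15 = (p + 1)*(p^3 - 3*p^2 - 13*p + 15) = (p - 1)*(p + 1)*(p^2 - 2*p - 15) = (p - 5)*(p - 1)*(p + 1)*(p + 3)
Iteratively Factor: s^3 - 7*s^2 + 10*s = (s - 2)*(s^2 - 5*s) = s*(s - 2)*(s - 5)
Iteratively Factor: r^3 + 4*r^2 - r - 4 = (r - 1)*(r^2 + 5*r + 4) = (r - 1)*(r + 1)*(r + 4)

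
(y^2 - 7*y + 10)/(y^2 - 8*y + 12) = (y - 5)/(y - 6)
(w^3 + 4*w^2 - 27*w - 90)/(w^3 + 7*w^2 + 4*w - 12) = (w^2 - 2*w - 15)/(w^2 + w - 2)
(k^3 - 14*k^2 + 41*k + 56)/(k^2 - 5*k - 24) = (k^2 - 6*k - 7)/(k + 3)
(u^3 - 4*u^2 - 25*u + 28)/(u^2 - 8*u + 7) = u + 4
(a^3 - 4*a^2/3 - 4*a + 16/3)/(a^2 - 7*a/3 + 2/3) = (3*a^2 + 2*a - 8)/(3*a - 1)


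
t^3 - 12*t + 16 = (t - 2)^2*(t + 4)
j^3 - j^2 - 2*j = j*(j - 2)*(j + 1)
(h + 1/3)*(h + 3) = h^2 + 10*h/3 + 1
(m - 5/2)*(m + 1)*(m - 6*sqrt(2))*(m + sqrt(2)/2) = m^4 - 11*sqrt(2)*m^3/2 - 3*m^3/2 - 17*m^2/2 + 33*sqrt(2)*m^2/4 + 9*m + 55*sqrt(2)*m/4 + 15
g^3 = g^3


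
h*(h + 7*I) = h^2 + 7*I*h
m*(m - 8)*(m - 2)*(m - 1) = m^4 - 11*m^3 + 26*m^2 - 16*m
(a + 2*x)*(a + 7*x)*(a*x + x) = a^3*x + 9*a^2*x^2 + a^2*x + 14*a*x^3 + 9*a*x^2 + 14*x^3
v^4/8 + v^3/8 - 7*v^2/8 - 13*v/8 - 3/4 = (v/4 + 1/2)*(v/2 + 1/2)*(v - 3)*(v + 1)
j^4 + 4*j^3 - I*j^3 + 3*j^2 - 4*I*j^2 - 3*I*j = j*(j + 1)*(j + 3)*(j - I)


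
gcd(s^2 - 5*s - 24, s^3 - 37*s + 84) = 1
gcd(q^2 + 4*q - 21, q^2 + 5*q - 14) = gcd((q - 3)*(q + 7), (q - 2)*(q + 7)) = q + 7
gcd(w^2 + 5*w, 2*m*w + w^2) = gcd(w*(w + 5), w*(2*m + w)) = w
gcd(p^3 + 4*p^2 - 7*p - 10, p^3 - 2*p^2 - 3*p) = p + 1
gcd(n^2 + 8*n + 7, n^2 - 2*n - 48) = 1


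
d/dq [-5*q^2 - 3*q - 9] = -10*q - 3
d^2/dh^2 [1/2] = 0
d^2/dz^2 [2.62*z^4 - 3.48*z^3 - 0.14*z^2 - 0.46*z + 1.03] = 31.44*z^2 - 20.88*z - 0.28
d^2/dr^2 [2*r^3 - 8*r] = 12*r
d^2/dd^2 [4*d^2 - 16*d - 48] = 8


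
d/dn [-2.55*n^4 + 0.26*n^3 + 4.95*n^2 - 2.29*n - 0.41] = -10.2*n^3 + 0.78*n^2 + 9.9*n - 2.29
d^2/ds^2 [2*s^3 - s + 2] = 12*s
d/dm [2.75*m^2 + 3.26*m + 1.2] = 5.5*m + 3.26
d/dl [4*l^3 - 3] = 12*l^2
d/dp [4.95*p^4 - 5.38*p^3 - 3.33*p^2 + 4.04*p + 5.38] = 19.8*p^3 - 16.14*p^2 - 6.66*p + 4.04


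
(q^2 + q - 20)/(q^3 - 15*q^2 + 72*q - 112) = (q + 5)/(q^2 - 11*q + 28)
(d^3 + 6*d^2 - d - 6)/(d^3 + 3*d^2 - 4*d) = (d^2 + 7*d + 6)/(d*(d + 4))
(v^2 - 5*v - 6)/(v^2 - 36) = (v + 1)/(v + 6)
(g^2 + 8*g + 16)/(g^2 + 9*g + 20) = (g + 4)/(g + 5)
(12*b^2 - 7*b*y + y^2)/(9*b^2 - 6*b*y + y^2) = (-4*b + y)/(-3*b + y)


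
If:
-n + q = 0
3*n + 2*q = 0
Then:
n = 0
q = 0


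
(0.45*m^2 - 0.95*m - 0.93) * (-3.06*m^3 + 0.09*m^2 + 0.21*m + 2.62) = -1.377*m^5 + 2.9475*m^4 + 2.8548*m^3 + 0.8958*m^2 - 2.6843*m - 2.4366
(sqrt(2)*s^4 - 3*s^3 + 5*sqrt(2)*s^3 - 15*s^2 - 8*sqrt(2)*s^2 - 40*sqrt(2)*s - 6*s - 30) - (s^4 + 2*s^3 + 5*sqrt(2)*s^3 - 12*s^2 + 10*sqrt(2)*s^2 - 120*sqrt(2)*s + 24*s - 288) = -s^4 + sqrt(2)*s^4 - 5*s^3 - 18*sqrt(2)*s^2 - 3*s^2 - 30*s + 80*sqrt(2)*s + 258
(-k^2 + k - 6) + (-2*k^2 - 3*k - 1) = -3*k^2 - 2*k - 7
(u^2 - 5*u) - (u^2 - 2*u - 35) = 35 - 3*u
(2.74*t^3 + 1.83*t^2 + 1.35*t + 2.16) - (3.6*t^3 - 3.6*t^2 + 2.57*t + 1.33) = -0.86*t^3 + 5.43*t^2 - 1.22*t + 0.83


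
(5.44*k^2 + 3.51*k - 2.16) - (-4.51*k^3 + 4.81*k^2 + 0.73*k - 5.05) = 4.51*k^3 + 0.630000000000001*k^2 + 2.78*k + 2.89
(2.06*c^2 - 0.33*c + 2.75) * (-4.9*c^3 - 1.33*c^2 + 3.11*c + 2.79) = -10.094*c^5 - 1.1228*c^4 - 6.6295*c^3 + 1.0636*c^2 + 7.6318*c + 7.6725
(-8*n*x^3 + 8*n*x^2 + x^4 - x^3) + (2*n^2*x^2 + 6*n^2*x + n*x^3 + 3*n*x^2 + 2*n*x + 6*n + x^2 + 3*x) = 2*n^2*x^2 + 6*n^2*x - 7*n*x^3 + 11*n*x^2 + 2*n*x + 6*n + x^4 - x^3 + x^2 + 3*x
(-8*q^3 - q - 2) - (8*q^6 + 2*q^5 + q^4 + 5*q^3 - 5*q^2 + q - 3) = -8*q^6 - 2*q^5 - q^4 - 13*q^3 + 5*q^2 - 2*q + 1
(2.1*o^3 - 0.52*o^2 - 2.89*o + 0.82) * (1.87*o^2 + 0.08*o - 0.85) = 3.927*o^5 - 0.8044*o^4 - 7.2309*o^3 + 1.7442*o^2 + 2.5221*o - 0.697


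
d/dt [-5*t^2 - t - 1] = -10*t - 1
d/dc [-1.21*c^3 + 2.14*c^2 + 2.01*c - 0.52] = -3.63*c^2 + 4.28*c + 2.01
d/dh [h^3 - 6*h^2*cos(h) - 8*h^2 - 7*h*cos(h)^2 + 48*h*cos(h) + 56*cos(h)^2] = 6*h^2*sin(h) + 3*h^2 - 48*h*sin(h) + 7*h*sin(2*h) - 12*h*cos(h) - 16*h - 56*sin(2*h) - 7*cos(h)^2 + 48*cos(h)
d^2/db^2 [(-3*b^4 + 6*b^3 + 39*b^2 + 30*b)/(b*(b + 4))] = 6*(-b^3 - 12*b^2 - 48*b - 10)/(b^3 + 12*b^2 + 48*b + 64)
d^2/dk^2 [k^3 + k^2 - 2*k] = 6*k + 2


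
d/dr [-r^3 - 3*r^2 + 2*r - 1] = -3*r^2 - 6*r + 2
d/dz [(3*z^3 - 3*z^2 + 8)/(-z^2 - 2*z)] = (-3*z^4 - 12*z^3 + 6*z^2 + 16*z + 16)/(z^2*(z^2 + 4*z + 4))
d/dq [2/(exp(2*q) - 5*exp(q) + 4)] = (10 - 4*exp(q))*exp(q)/(exp(2*q) - 5*exp(q) + 4)^2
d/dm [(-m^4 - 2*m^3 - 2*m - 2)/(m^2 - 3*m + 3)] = (-2*m^5 + 7*m^4 - 16*m^2 + 4*m - 12)/(m^4 - 6*m^3 + 15*m^2 - 18*m + 9)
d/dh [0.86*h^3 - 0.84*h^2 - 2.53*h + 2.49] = 2.58*h^2 - 1.68*h - 2.53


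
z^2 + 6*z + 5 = (z + 1)*(z + 5)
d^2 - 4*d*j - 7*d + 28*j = (d - 7)*(d - 4*j)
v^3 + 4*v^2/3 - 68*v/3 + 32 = (v - 8/3)*(v - 2)*(v + 6)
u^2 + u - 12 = (u - 3)*(u + 4)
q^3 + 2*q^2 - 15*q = q*(q - 3)*(q + 5)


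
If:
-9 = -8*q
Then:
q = 9/8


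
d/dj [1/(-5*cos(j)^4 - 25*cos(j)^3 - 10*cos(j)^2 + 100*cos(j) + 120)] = (4*sin(j)^2 - 7*cos(j) + 6)*sin(j)/(5*(cos(j) - 2)^2*(cos(j) + 2)^3*(cos(j) + 3)^2)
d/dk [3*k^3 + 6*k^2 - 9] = 3*k*(3*k + 4)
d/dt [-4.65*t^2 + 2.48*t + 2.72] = 2.48 - 9.3*t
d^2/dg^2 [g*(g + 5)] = 2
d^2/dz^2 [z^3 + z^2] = 6*z + 2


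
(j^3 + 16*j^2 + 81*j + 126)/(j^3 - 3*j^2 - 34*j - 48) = (j^2 + 13*j + 42)/(j^2 - 6*j - 16)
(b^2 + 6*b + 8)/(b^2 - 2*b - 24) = (b + 2)/(b - 6)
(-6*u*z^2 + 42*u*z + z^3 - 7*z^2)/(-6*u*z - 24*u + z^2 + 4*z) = z*(z - 7)/(z + 4)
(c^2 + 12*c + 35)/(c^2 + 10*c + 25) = (c + 7)/(c + 5)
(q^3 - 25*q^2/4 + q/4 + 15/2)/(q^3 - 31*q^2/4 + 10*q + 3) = (4*q^2 - q - 5)/(4*q^2 - 7*q - 2)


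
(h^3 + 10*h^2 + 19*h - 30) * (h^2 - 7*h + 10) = h^5 + 3*h^4 - 41*h^3 - 63*h^2 + 400*h - 300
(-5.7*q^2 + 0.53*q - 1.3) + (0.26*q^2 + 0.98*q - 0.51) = -5.44*q^2 + 1.51*q - 1.81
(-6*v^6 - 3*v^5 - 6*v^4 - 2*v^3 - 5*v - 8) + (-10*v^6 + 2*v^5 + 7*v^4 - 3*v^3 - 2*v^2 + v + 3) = -16*v^6 - v^5 + v^4 - 5*v^3 - 2*v^2 - 4*v - 5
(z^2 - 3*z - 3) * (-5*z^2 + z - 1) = -5*z^4 + 16*z^3 + 11*z^2 + 3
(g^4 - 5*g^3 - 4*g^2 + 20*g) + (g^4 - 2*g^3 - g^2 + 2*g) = 2*g^4 - 7*g^3 - 5*g^2 + 22*g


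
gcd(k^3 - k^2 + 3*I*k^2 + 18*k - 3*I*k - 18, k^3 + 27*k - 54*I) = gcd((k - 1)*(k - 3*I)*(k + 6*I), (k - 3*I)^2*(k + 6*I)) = k^2 + 3*I*k + 18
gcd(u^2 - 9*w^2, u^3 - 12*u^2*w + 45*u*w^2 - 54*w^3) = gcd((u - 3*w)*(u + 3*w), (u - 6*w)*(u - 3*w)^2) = u - 3*w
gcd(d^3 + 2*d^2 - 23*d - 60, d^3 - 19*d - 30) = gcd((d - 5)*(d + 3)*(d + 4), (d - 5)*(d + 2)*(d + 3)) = d^2 - 2*d - 15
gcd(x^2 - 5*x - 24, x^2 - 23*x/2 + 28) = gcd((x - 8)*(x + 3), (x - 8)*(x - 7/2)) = x - 8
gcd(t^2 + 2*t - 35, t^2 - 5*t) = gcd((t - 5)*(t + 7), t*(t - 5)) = t - 5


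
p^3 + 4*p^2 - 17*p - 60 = (p - 4)*(p + 3)*(p + 5)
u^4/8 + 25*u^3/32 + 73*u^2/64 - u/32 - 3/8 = (u/4 + 1)*(u/2 + 1)*(u - 1/2)*(u + 3/4)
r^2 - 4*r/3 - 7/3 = (r - 7/3)*(r + 1)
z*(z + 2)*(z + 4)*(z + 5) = z^4 + 11*z^3 + 38*z^2 + 40*z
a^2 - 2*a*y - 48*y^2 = (a - 8*y)*(a + 6*y)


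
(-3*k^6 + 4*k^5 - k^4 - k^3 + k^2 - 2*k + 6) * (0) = 0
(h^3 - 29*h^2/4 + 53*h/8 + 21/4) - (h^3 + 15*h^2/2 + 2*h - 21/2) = -59*h^2/4 + 37*h/8 + 63/4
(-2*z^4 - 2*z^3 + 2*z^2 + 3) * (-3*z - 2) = 6*z^5 + 10*z^4 - 2*z^3 - 4*z^2 - 9*z - 6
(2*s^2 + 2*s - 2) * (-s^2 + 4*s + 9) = -2*s^4 + 6*s^3 + 28*s^2 + 10*s - 18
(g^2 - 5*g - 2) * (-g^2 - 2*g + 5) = -g^4 + 3*g^3 + 17*g^2 - 21*g - 10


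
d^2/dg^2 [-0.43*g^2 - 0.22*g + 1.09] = -0.860000000000000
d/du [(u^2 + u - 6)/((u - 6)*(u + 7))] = 36*(-2*u - 1)/(u^4 + 2*u^3 - 83*u^2 - 84*u + 1764)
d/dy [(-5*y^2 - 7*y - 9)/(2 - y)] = (5*y^2 - 20*y - 23)/(y^2 - 4*y + 4)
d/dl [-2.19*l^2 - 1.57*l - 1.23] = -4.38*l - 1.57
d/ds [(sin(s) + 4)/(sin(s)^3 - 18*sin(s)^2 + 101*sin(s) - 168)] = (-2*sin(s)^3 + 6*sin(s)^2 + 144*sin(s) - 572)*cos(s)/(sin(s)^3 - 18*sin(s)^2 + 101*sin(s) - 168)^2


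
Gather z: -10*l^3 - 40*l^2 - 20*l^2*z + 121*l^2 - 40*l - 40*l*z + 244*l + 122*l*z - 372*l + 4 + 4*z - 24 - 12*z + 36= -10*l^3 + 81*l^2 - 168*l + z*(-20*l^2 + 82*l - 8) + 16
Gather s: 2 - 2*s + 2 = 4 - 2*s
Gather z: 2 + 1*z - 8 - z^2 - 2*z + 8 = -z^2 - z + 2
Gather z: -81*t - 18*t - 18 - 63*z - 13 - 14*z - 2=-99*t - 77*z - 33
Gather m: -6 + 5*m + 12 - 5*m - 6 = 0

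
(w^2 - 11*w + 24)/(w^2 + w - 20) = (w^2 - 11*w + 24)/(w^2 + w - 20)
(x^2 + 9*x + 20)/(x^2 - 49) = (x^2 + 9*x + 20)/(x^2 - 49)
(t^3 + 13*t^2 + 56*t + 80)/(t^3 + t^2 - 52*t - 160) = (t + 4)/(t - 8)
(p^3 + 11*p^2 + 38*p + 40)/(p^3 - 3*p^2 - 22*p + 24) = (p^2 + 7*p + 10)/(p^2 - 7*p + 6)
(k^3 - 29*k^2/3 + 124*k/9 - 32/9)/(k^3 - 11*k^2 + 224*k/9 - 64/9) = (3*k - 4)/(3*k - 8)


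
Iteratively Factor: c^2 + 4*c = (c)*(c + 4)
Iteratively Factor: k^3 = (k)*(k^2) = k^2*(k)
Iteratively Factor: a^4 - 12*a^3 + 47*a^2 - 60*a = (a - 3)*(a^3 - 9*a^2 + 20*a) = a*(a - 3)*(a^2 - 9*a + 20) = a*(a - 4)*(a - 3)*(a - 5)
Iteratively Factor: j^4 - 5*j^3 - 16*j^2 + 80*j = (j - 5)*(j^3 - 16*j) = (j - 5)*(j + 4)*(j^2 - 4*j) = j*(j - 5)*(j + 4)*(j - 4)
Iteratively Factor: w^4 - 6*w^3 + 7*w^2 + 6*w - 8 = (w - 2)*(w^3 - 4*w^2 - w + 4) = (w - 2)*(w + 1)*(w^2 - 5*w + 4) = (w - 4)*(w - 2)*(w + 1)*(w - 1)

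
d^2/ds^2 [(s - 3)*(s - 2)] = 2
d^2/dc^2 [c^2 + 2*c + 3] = 2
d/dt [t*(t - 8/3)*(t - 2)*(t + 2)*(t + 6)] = 5*t^4 + 40*t^3/3 - 60*t^2 - 80*t/3 + 64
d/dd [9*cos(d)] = -9*sin(d)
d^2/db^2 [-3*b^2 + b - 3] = -6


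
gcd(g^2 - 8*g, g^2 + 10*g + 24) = 1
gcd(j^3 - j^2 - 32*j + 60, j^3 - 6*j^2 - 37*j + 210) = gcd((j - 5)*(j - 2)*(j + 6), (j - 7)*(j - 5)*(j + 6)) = j^2 + j - 30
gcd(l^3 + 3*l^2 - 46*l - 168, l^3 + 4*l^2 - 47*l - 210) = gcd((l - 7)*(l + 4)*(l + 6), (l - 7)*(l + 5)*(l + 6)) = l^2 - l - 42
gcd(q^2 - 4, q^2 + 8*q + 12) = q + 2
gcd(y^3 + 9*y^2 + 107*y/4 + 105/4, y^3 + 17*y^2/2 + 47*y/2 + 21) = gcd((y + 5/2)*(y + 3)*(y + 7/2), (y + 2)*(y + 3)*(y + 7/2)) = y^2 + 13*y/2 + 21/2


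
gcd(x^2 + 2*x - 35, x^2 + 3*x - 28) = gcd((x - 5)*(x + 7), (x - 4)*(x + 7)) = x + 7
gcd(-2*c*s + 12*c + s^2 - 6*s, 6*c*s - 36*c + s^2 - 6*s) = s - 6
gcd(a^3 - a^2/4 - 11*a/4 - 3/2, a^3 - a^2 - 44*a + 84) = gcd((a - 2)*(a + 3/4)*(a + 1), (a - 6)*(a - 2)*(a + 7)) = a - 2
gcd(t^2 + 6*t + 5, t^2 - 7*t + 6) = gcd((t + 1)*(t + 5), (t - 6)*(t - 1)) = 1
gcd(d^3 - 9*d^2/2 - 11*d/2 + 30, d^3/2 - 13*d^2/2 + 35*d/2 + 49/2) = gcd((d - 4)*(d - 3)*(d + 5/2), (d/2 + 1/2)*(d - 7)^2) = 1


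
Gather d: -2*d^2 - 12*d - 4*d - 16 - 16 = -2*d^2 - 16*d - 32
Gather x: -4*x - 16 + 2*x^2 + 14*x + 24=2*x^2 + 10*x + 8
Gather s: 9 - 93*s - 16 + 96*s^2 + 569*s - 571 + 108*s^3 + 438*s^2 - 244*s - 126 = 108*s^3 + 534*s^2 + 232*s - 704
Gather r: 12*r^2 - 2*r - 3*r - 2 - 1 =12*r^2 - 5*r - 3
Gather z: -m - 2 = -m - 2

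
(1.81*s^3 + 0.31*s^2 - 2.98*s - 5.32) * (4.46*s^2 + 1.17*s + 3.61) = 8.0726*s^5 + 3.5003*s^4 - 6.394*s^3 - 26.0947*s^2 - 16.9822*s - 19.2052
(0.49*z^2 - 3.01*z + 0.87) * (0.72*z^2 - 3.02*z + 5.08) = 0.3528*z^4 - 3.647*z^3 + 12.2058*z^2 - 17.9182*z + 4.4196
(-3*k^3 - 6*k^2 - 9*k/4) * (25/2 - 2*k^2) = 6*k^5 + 12*k^4 - 33*k^3 - 75*k^2 - 225*k/8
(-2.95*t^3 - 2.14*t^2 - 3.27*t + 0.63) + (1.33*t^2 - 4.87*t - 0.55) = -2.95*t^3 - 0.81*t^2 - 8.14*t + 0.08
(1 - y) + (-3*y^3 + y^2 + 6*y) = -3*y^3 + y^2 + 5*y + 1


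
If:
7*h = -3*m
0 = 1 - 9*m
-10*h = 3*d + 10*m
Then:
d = -40/189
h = -1/21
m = 1/9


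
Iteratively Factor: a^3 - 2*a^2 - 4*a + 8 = (a + 2)*(a^2 - 4*a + 4) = (a - 2)*(a + 2)*(a - 2)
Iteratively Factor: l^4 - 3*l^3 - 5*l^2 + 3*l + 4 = (l + 1)*(l^3 - 4*l^2 - l + 4) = (l - 1)*(l + 1)*(l^2 - 3*l - 4) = (l - 1)*(l + 1)^2*(l - 4)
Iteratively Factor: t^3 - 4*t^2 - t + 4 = (t - 4)*(t^2 - 1) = (t - 4)*(t - 1)*(t + 1)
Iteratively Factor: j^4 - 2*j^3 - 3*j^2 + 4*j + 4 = (j - 2)*(j^3 - 3*j - 2) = (j - 2)*(j + 1)*(j^2 - j - 2) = (j - 2)*(j + 1)^2*(j - 2)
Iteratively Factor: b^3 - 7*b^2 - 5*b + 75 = (b - 5)*(b^2 - 2*b - 15) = (b - 5)*(b + 3)*(b - 5)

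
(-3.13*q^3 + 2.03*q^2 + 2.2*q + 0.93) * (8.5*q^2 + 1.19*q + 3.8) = -26.605*q^5 + 13.5303*q^4 + 9.2217*q^3 + 18.237*q^2 + 9.4667*q + 3.534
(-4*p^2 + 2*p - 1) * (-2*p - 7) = 8*p^3 + 24*p^2 - 12*p + 7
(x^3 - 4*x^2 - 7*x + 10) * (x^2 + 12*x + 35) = x^5 + 8*x^4 - 20*x^3 - 214*x^2 - 125*x + 350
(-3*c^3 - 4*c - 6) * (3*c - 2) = -9*c^4 + 6*c^3 - 12*c^2 - 10*c + 12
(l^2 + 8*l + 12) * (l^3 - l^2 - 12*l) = l^5 + 7*l^4 - 8*l^3 - 108*l^2 - 144*l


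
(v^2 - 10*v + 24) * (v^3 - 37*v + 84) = v^5 - 10*v^4 - 13*v^3 + 454*v^2 - 1728*v + 2016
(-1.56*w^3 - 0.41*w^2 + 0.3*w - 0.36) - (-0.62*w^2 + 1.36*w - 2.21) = -1.56*w^3 + 0.21*w^2 - 1.06*w + 1.85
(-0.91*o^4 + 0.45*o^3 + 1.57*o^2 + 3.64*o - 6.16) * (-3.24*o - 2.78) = 2.9484*o^5 + 1.0718*o^4 - 6.3378*o^3 - 16.1582*o^2 + 9.8392*o + 17.1248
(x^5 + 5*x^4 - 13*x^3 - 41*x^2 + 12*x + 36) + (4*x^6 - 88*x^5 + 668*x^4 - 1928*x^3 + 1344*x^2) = 4*x^6 - 87*x^5 + 673*x^4 - 1941*x^3 + 1303*x^2 + 12*x + 36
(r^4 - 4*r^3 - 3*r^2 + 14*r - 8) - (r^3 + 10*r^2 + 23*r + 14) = r^4 - 5*r^3 - 13*r^2 - 9*r - 22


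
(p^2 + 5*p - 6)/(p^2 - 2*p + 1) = (p + 6)/(p - 1)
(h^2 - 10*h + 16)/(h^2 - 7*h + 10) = (h - 8)/(h - 5)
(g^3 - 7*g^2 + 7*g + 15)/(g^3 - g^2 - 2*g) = (g^2 - 8*g + 15)/(g*(g - 2))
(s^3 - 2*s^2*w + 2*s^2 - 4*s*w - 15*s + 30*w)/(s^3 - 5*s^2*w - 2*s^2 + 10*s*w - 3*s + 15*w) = (s^2 - 2*s*w + 5*s - 10*w)/(s^2 - 5*s*w + s - 5*w)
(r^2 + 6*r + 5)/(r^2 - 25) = (r + 1)/(r - 5)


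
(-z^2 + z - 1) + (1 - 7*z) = -z^2 - 6*z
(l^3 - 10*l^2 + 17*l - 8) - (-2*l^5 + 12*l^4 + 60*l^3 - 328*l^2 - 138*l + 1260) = 2*l^5 - 12*l^4 - 59*l^3 + 318*l^2 + 155*l - 1268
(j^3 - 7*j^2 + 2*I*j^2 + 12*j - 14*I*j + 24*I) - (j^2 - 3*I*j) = j^3 - 8*j^2 + 2*I*j^2 + 12*j - 11*I*j + 24*I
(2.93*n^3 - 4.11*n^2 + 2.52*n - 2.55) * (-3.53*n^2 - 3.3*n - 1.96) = -10.3429*n^5 + 4.8393*n^4 - 1.0754*n^3 + 8.7411*n^2 + 3.4758*n + 4.998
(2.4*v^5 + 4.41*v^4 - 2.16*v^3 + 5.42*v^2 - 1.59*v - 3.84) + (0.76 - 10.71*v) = 2.4*v^5 + 4.41*v^4 - 2.16*v^3 + 5.42*v^2 - 12.3*v - 3.08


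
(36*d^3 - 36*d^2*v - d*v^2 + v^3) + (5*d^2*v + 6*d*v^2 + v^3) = 36*d^3 - 31*d^2*v + 5*d*v^2 + 2*v^3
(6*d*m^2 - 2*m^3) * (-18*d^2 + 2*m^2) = -108*d^3*m^2 + 36*d^2*m^3 + 12*d*m^4 - 4*m^5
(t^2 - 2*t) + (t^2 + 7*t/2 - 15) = 2*t^2 + 3*t/2 - 15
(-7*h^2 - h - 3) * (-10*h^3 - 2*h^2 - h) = 70*h^5 + 24*h^4 + 39*h^3 + 7*h^2 + 3*h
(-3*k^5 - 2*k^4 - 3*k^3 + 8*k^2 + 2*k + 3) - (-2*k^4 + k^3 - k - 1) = -3*k^5 - 4*k^3 + 8*k^2 + 3*k + 4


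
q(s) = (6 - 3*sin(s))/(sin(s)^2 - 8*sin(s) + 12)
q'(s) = (6 - 3*sin(s))*(-2*sin(s)*cos(s) + 8*cos(s))/(sin(s)^2 - 8*sin(s) + 12)^2 - 3*cos(s)/(sin(s)^2 - 8*sin(s) + 12) = 3*cos(s)/(sin(s) - 6)^2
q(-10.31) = 0.57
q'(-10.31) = -0.07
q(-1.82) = 0.43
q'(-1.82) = -0.02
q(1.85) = 0.60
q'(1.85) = -0.03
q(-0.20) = 0.48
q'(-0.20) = 0.08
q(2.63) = 0.54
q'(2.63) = -0.09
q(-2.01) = 0.43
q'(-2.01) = -0.03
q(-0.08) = 0.49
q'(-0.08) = 0.08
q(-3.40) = 0.52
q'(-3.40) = -0.09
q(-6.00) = 0.52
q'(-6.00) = 0.09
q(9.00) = 0.54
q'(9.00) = -0.09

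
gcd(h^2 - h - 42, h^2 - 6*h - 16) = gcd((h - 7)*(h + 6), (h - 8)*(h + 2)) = 1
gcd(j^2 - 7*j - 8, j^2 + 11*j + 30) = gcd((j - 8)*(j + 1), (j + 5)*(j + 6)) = 1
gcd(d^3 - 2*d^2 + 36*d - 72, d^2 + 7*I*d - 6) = d + 6*I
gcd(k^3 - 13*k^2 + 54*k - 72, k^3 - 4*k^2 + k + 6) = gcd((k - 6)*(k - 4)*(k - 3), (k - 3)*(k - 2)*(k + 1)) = k - 3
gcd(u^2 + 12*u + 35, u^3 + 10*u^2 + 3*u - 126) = u + 7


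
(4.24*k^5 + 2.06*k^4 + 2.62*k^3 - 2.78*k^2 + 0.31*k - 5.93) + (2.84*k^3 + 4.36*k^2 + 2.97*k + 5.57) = 4.24*k^5 + 2.06*k^4 + 5.46*k^3 + 1.58*k^2 + 3.28*k - 0.359999999999999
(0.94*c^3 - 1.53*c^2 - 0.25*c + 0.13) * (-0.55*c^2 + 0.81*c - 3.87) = -0.517*c^5 + 1.6029*c^4 - 4.7396*c^3 + 5.6471*c^2 + 1.0728*c - 0.5031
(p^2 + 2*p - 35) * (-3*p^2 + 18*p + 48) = -3*p^4 + 12*p^3 + 189*p^2 - 534*p - 1680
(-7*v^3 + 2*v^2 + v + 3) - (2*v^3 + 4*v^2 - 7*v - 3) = -9*v^3 - 2*v^2 + 8*v + 6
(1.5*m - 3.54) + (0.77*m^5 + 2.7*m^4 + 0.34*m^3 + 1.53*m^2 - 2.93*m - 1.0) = 0.77*m^5 + 2.7*m^4 + 0.34*m^3 + 1.53*m^2 - 1.43*m - 4.54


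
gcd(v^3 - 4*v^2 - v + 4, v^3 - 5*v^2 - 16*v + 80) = v - 4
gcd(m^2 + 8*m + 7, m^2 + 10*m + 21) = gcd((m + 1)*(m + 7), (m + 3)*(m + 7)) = m + 7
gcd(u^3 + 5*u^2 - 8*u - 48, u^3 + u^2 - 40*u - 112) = u^2 + 8*u + 16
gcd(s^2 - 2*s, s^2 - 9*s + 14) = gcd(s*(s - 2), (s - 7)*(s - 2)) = s - 2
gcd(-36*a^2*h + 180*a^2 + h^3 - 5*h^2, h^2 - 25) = h - 5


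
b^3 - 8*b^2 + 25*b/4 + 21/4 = (b - 7)*(b - 3/2)*(b + 1/2)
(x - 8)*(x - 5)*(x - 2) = x^3 - 15*x^2 + 66*x - 80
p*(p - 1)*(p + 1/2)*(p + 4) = p^4 + 7*p^3/2 - 5*p^2/2 - 2*p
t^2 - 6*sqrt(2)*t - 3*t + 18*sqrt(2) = (t - 3)*(t - 6*sqrt(2))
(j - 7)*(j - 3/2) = j^2 - 17*j/2 + 21/2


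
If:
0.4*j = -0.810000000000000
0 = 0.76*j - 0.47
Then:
No Solution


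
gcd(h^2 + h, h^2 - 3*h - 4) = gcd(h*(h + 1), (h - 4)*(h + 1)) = h + 1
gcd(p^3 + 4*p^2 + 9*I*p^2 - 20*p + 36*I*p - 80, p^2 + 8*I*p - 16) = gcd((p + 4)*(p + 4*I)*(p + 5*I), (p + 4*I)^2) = p + 4*I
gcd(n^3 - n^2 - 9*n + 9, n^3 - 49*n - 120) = n + 3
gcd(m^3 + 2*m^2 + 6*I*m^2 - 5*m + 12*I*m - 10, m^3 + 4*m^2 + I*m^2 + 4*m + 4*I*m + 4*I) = m^2 + m*(2 + I) + 2*I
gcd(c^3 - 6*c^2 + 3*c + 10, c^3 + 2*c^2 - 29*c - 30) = c^2 - 4*c - 5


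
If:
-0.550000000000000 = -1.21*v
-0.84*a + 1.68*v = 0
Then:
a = 0.91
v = 0.45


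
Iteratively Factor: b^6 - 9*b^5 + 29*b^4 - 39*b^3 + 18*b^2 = (b - 3)*(b^5 - 6*b^4 + 11*b^3 - 6*b^2) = b*(b - 3)*(b^4 - 6*b^3 + 11*b^2 - 6*b) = b^2*(b - 3)*(b^3 - 6*b^2 + 11*b - 6) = b^2*(b - 3)*(b - 1)*(b^2 - 5*b + 6) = b^2*(b - 3)*(b - 2)*(b - 1)*(b - 3)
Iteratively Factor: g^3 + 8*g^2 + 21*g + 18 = (g + 3)*(g^2 + 5*g + 6) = (g + 3)^2*(g + 2)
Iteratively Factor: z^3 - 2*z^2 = (z - 2)*(z^2) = z*(z - 2)*(z)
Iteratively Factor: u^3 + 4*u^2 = (u)*(u^2 + 4*u) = u^2*(u + 4)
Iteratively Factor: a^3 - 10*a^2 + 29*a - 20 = (a - 4)*(a^2 - 6*a + 5) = (a - 5)*(a - 4)*(a - 1)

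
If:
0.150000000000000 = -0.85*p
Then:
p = -0.18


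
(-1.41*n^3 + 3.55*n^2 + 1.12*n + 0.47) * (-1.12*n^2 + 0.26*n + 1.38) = 1.5792*n^5 - 4.3426*n^4 - 2.2772*n^3 + 4.6638*n^2 + 1.6678*n + 0.6486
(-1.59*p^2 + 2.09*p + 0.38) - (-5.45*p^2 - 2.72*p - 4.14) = 3.86*p^2 + 4.81*p + 4.52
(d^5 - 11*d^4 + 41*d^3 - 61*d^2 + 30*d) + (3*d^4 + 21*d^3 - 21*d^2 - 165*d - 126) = d^5 - 8*d^4 + 62*d^3 - 82*d^2 - 135*d - 126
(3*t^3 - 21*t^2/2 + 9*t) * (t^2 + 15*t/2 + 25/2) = 3*t^5 + 12*t^4 - 129*t^3/4 - 255*t^2/4 + 225*t/2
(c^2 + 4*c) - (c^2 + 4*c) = 0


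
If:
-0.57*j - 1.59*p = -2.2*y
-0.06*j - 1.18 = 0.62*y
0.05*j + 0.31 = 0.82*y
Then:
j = -14.46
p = 4.49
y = -0.50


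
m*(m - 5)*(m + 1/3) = m^3 - 14*m^2/3 - 5*m/3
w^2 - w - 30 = (w - 6)*(w + 5)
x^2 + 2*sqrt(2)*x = x*(x + 2*sqrt(2))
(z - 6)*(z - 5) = z^2 - 11*z + 30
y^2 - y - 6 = (y - 3)*(y + 2)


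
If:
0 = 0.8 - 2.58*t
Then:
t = 0.31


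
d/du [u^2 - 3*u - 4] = 2*u - 3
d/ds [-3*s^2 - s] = -6*s - 1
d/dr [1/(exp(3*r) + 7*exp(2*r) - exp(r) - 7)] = (-3*exp(2*r) - 14*exp(r) + 1)*exp(r)/(exp(3*r) + 7*exp(2*r) - exp(r) - 7)^2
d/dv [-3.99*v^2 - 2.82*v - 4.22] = -7.98*v - 2.82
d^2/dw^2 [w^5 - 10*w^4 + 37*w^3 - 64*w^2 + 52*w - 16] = 20*w^3 - 120*w^2 + 222*w - 128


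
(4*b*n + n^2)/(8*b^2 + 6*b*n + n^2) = n/(2*b + n)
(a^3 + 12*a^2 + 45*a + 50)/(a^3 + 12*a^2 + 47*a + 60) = (a^2 + 7*a + 10)/(a^2 + 7*a + 12)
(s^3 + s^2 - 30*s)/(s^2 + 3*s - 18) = s*(s - 5)/(s - 3)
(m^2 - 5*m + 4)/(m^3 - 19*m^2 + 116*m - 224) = (m - 1)/(m^2 - 15*m + 56)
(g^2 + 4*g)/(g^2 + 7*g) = (g + 4)/(g + 7)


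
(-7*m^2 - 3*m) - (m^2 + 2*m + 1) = -8*m^2 - 5*m - 1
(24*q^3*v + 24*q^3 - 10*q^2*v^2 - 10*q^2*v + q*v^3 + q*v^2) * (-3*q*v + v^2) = -72*q^4*v^2 - 72*q^4*v + 54*q^3*v^3 + 54*q^3*v^2 - 13*q^2*v^4 - 13*q^2*v^3 + q*v^5 + q*v^4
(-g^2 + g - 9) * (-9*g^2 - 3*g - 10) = 9*g^4 - 6*g^3 + 88*g^2 + 17*g + 90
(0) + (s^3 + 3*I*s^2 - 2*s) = s^3 + 3*I*s^2 - 2*s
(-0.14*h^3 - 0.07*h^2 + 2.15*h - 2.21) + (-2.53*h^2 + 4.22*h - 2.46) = -0.14*h^3 - 2.6*h^2 + 6.37*h - 4.67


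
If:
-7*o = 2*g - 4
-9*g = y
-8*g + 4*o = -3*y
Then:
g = 16/253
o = 140/253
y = -144/253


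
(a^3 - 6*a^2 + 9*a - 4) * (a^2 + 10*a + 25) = a^5 + 4*a^4 - 26*a^3 - 64*a^2 + 185*a - 100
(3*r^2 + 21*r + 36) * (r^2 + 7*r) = 3*r^4 + 42*r^3 + 183*r^2 + 252*r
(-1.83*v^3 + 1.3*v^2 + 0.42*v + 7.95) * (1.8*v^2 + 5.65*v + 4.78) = -3.294*v^5 - 7.9995*v^4 - 0.6464*v^3 + 22.897*v^2 + 46.9251*v + 38.001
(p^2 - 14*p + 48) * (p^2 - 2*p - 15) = p^4 - 16*p^3 + 61*p^2 + 114*p - 720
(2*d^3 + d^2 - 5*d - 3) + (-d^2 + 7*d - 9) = 2*d^3 + 2*d - 12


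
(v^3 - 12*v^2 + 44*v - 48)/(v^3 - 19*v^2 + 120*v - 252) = (v^2 - 6*v + 8)/(v^2 - 13*v + 42)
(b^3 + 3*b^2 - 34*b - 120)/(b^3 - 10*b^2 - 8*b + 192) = (b + 5)/(b - 8)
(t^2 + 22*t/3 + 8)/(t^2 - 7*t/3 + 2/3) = (3*t^2 + 22*t + 24)/(3*t^2 - 7*t + 2)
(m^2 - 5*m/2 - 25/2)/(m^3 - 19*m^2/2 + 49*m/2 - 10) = (2*m + 5)/(2*m^2 - 9*m + 4)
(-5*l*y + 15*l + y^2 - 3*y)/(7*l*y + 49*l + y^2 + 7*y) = (-5*l*y + 15*l + y^2 - 3*y)/(7*l*y + 49*l + y^2 + 7*y)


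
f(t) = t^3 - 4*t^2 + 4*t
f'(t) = 3*t^2 - 8*t + 4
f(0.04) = 0.15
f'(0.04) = 3.68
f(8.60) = 374.62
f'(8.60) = 157.08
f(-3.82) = -129.39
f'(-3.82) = 78.34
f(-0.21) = -1.03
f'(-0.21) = 5.81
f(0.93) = 1.06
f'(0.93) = -0.85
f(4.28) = 22.25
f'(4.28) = 24.72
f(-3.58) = -111.47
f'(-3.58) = 71.09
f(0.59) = 1.17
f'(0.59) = 0.32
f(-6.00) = -384.00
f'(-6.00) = 160.00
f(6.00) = 96.00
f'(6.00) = 64.00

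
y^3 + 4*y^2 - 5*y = y*(y - 1)*(y + 5)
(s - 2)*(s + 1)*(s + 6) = s^3 + 5*s^2 - 8*s - 12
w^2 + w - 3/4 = (w - 1/2)*(w + 3/2)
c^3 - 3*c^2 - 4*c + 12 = (c - 3)*(c - 2)*(c + 2)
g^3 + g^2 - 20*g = g*(g - 4)*(g + 5)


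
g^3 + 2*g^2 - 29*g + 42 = (g - 3)*(g - 2)*(g + 7)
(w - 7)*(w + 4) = w^2 - 3*w - 28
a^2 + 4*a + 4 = (a + 2)^2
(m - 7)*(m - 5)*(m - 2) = m^3 - 14*m^2 + 59*m - 70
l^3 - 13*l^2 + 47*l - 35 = (l - 7)*(l - 5)*(l - 1)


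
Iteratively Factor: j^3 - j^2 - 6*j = (j - 3)*(j^2 + 2*j) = (j - 3)*(j + 2)*(j)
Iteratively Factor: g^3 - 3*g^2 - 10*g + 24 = (g - 4)*(g^2 + g - 6) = (g - 4)*(g - 2)*(g + 3)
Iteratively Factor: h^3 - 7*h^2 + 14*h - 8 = (h - 2)*(h^2 - 5*h + 4) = (h - 4)*(h - 2)*(h - 1)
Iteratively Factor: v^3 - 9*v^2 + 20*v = (v - 4)*(v^2 - 5*v) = v*(v - 4)*(v - 5)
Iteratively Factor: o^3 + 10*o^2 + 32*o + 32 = (o + 4)*(o^2 + 6*o + 8) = (o + 4)^2*(o + 2)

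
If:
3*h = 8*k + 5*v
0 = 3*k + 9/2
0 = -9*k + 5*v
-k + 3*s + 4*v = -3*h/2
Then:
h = -17/2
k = -3/2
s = 147/20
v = -27/10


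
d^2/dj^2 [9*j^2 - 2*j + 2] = 18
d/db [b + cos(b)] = 1 - sin(b)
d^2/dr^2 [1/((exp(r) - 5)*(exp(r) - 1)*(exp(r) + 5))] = (9*exp(5*r) - 11*exp(4*r) - 46*exp(3*r) - 150*exp(2*r) + 725*exp(r) + 625)*exp(r)/(exp(9*r) - 3*exp(8*r) - 72*exp(7*r) + 224*exp(6*r) + 1650*exp(5*r) - 5550*exp(4*r) - 10000*exp(3*r) + 45000*exp(2*r) - 46875*exp(r) + 15625)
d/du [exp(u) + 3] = exp(u)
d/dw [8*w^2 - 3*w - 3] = 16*w - 3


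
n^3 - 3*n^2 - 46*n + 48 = (n - 8)*(n - 1)*(n + 6)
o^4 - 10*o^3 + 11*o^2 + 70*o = o*(o - 7)*(o - 5)*(o + 2)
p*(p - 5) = p^2 - 5*p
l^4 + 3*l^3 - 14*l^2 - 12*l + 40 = (l - 2)^2*(l + 2)*(l + 5)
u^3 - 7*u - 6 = (u - 3)*(u + 1)*(u + 2)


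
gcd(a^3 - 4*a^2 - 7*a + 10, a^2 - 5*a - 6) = 1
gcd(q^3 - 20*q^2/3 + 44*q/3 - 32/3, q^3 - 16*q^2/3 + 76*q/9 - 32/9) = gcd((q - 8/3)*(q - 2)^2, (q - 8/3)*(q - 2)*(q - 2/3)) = q^2 - 14*q/3 + 16/3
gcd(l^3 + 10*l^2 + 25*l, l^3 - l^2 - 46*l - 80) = l + 5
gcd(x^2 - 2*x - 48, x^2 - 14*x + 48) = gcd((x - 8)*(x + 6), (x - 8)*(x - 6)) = x - 8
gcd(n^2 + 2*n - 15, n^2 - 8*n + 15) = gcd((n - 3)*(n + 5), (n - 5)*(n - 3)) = n - 3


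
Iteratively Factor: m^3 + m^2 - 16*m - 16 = (m + 4)*(m^2 - 3*m - 4) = (m + 1)*(m + 4)*(m - 4)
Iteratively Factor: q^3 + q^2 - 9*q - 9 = (q + 1)*(q^2 - 9) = (q + 1)*(q + 3)*(q - 3)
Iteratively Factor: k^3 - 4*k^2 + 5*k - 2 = (k - 1)*(k^2 - 3*k + 2) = (k - 1)^2*(k - 2)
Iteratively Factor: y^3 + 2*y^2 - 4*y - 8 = (y + 2)*(y^2 - 4) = (y - 2)*(y + 2)*(y + 2)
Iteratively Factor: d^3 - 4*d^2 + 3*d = (d - 1)*(d^2 - 3*d) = (d - 3)*(d - 1)*(d)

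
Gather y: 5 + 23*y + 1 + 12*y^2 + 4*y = 12*y^2 + 27*y + 6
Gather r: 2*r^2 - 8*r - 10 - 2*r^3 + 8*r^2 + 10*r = -2*r^3 + 10*r^2 + 2*r - 10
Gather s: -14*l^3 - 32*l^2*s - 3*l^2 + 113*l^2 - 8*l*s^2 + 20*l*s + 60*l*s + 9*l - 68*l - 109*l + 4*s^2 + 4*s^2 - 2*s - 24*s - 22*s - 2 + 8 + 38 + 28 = -14*l^3 + 110*l^2 - 168*l + s^2*(8 - 8*l) + s*(-32*l^2 + 80*l - 48) + 72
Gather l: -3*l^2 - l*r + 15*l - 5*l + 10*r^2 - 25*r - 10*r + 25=-3*l^2 + l*(10 - r) + 10*r^2 - 35*r + 25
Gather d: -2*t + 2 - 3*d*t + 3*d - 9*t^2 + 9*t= d*(3 - 3*t) - 9*t^2 + 7*t + 2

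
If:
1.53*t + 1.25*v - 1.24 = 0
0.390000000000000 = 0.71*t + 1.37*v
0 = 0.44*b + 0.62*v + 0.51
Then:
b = -0.83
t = 1.00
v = -0.23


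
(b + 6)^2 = b^2 + 12*b + 36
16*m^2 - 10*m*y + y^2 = (-8*m + y)*(-2*m + y)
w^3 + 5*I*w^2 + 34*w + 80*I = (w - 5*I)*(w + 2*I)*(w + 8*I)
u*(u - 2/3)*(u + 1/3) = u^3 - u^2/3 - 2*u/9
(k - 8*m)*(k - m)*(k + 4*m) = k^3 - 5*k^2*m - 28*k*m^2 + 32*m^3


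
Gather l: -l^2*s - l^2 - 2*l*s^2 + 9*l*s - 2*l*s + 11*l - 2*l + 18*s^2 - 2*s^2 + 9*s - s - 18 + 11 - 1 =l^2*(-s - 1) + l*(-2*s^2 + 7*s + 9) + 16*s^2 + 8*s - 8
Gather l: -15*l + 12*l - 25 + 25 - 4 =-3*l - 4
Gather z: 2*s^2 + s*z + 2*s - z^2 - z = 2*s^2 + 2*s - z^2 + z*(s - 1)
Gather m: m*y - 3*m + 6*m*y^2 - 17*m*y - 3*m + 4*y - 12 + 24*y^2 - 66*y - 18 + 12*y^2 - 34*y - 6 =m*(6*y^2 - 16*y - 6) + 36*y^2 - 96*y - 36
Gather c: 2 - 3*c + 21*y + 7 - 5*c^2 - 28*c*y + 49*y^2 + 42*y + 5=-5*c^2 + c*(-28*y - 3) + 49*y^2 + 63*y + 14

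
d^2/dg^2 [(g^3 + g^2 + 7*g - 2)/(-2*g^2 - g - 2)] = 2*(-23*g^3 + 30*g^2 + 84*g + 4)/(8*g^6 + 12*g^5 + 30*g^4 + 25*g^3 + 30*g^2 + 12*g + 8)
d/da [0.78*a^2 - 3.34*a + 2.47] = 1.56*a - 3.34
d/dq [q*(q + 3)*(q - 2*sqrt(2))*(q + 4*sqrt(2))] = 4*q^3 + 6*sqrt(2)*q^2 + 9*q^2 - 32*q + 12*sqrt(2)*q - 48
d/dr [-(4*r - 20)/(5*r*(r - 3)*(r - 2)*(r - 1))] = 4*(3*r^4 - 32*r^3 + 101*r^2 - 110*r + 30)/(5*r^2*(r^6 - 12*r^5 + 58*r^4 - 144*r^3 + 193*r^2 - 132*r + 36))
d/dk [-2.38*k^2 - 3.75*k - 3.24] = -4.76*k - 3.75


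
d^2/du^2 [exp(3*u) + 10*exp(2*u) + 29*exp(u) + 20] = (9*exp(2*u) + 40*exp(u) + 29)*exp(u)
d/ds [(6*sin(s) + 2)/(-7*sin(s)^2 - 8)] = 2*(21*sin(s)^2 + 14*sin(s) - 24)*cos(s)/(7*sin(s)^2 + 8)^2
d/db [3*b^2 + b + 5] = 6*b + 1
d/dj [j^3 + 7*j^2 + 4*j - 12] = 3*j^2 + 14*j + 4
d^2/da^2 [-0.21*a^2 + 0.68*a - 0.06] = -0.420000000000000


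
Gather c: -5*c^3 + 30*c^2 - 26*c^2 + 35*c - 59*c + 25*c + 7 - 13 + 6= -5*c^3 + 4*c^2 + c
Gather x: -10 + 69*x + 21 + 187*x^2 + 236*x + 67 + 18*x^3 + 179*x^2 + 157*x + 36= 18*x^3 + 366*x^2 + 462*x + 114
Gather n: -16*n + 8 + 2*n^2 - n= 2*n^2 - 17*n + 8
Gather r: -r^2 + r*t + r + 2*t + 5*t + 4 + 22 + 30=-r^2 + r*(t + 1) + 7*t + 56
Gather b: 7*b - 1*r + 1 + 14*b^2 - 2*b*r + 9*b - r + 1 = 14*b^2 + b*(16 - 2*r) - 2*r + 2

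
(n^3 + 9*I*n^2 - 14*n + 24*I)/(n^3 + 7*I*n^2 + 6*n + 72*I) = (n - I)/(n - 3*I)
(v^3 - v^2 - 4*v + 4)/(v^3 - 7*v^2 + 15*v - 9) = (v^2 - 4)/(v^2 - 6*v + 9)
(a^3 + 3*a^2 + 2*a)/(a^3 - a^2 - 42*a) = (a^2 + 3*a + 2)/(a^2 - a - 42)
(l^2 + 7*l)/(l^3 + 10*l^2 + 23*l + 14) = l/(l^2 + 3*l + 2)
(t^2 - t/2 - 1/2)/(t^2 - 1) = (t + 1/2)/(t + 1)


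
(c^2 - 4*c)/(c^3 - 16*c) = 1/(c + 4)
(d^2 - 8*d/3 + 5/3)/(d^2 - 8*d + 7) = (d - 5/3)/(d - 7)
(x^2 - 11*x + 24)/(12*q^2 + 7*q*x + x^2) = (x^2 - 11*x + 24)/(12*q^2 + 7*q*x + x^2)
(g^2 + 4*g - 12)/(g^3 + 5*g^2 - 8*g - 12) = 1/(g + 1)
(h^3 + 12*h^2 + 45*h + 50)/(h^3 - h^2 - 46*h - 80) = (h + 5)/(h - 8)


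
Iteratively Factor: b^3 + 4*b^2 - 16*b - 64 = (b - 4)*(b^2 + 8*b + 16) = (b - 4)*(b + 4)*(b + 4)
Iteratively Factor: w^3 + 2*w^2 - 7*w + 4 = (w - 1)*(w^2 + 3*w - 4) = (w - 1)*(w + 4)*(w - 1)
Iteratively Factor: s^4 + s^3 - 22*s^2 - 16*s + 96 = (s - 4)*(s^3 + 5*s^2 - 2*s - 24) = (s - 4)*(s + 4)*(s^2 + s - 6) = (s - 4)*(s + 3)*(s + 4)*(s - 2)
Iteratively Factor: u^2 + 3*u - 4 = (u + 4)*(u - 1)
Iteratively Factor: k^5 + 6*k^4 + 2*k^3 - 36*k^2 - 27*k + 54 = (k + 3)*(k^4 + 3*k^3 - 7*k^2 - 15*k + 18) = (k - 2)*(k + 3)*(k^3 + 5*k^2 + 3*k - 9) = (k - 2)*(k - 1)*(k + 3)*(k^2 + 6*k + 9) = (k - 2)*(k - 1)*(k + 3)^2*(k + 3)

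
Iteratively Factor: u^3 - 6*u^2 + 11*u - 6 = (u - 2)*(u^2 - 4*u + 3) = (u - 2)*(u - 1)*(u - 3)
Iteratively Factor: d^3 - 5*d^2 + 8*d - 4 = (d - 2)*(d^2 - 3*d + 2) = (d - 2)*(d - 1)*(d - 2)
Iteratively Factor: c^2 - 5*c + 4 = (c - 1)*(c - 4)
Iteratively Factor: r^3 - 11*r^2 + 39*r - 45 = (r - 3)*(r^2 - 8*r + 15) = (r - 3)^2*(r - 5)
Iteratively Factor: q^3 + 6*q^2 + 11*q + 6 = (q + 1)*(q^2 + 5*q + 6) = (q + 1)*(q + 3)*(q + 2)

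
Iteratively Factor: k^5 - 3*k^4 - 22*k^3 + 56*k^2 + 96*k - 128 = (k - 4)*(k^4 + k^3 - 18*k^2 - 16*k + 32) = (k - 4)*(k + 2)*(k^3 - k^2 - 16*k + 16) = (k - 4)^2*(k + 2)*(k^2 + 3*k - 4) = (k - 4)^2*(k - 1)*(k + 2)*(k + 4)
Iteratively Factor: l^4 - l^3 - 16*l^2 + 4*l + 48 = (l - 2)*(l^3 + l^2 - 14*l - 24) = (l - 2)*(l + 2)*(l^2 - l - 12) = (l - 2)*(l + 2)*(l + 3)*(l - 4)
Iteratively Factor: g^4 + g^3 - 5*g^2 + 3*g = (g)*(g^3 + g^2 - 5*g + 3) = g*(g - 1)*(g^2 + 2*g - 3) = g*(g - 1)^2*(g + 3)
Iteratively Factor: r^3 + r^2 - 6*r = (r + 3)*(r^2 - 2*r) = r*(r + 3)*(r - 2)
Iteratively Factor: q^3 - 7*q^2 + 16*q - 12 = (q - 2)*(q^2 - 5*q + 6) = (q - 2)^2*(q - 3)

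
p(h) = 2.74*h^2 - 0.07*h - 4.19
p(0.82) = -2.41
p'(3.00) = 16.37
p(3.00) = 20.26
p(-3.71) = 33.78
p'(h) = 5.48*h - 0.07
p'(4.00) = 21.85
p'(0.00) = -0.07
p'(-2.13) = -11.74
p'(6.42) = 35.11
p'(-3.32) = -18.26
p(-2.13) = 8.39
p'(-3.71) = -20.40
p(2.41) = 11.56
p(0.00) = -4.19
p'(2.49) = 13.58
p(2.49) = 12.62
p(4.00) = 39.37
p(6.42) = 108.29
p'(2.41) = 13.14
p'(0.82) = 4.42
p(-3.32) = 26.24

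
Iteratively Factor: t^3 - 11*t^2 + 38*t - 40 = (t - 4)*(t^2 - 7*t + 10) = (t - 4)*(t - 2)*(t - 5)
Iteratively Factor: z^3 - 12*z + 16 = (z - 2)*(z^2 + 2*z - 8) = (z - 2)*(z + 4)*(z - 2)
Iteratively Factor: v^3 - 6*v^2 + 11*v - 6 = (v - 1)*(v^2 - 5*v + 6) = (v - 2)*(v - 1)*(v - 3)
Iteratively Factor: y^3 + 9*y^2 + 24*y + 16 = (y + 1)*(y^2 + 8*y + 16) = (y + 1)*(y + 4)*(y + 4)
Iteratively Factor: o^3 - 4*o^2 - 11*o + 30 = (o - 5)*(o^2 + o - 6) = (o - 5)*(o + 3)*(o - 2)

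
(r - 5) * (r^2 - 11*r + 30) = r^3 - 16*r^2 + 85*r - 150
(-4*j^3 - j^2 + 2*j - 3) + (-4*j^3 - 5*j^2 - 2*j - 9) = -8*j^3 - 6*j^2 - 12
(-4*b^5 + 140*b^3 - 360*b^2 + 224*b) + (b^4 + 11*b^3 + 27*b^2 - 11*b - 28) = -4*b^5 + b^4 + 151*b^3 - 333*b^2 + 213*b - 28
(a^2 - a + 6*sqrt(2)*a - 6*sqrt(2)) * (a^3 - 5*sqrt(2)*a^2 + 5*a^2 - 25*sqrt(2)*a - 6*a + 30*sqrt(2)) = a^5 + sqrt(2)*a^4 + 4*a^4 - 71*a^3 + 4*sqrt(2)*a^3 - 234*a^2 - 11*sqrt(2)*a^2 + 6*sqrt(2)*a + 660*a - 360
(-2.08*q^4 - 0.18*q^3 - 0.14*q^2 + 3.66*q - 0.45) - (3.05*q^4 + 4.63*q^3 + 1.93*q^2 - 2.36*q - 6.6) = -5.13*q^4 - 4.81*q^3 - 2.07*q^2 + 6.02*q + 6.15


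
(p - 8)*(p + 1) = p^2 - 7*p - 8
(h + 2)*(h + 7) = h^2 + 9*h + 14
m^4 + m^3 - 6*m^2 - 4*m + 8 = (m - 2)*(m - 1)*(m + 2)^2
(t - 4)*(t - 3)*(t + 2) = t^3 - 5*t^2 - 2*t + 24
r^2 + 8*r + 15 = (r + 3)*(r + 5)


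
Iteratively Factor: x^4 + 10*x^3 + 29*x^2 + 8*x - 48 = (x + 3)*(x^3 + 7*x^2 + 8*x - 16) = (x + 3)*(x + 4)*(x^2 + 3*x - 4) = (x - 1)*(x + 3)*(x + 4)*(x + 4)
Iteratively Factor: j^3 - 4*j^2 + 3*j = (j - 3)*(j^2 - j) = j*(j - 3)*(j - 1)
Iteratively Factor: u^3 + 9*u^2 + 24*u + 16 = (u + 1)*(u^2 + 8*u + 16) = (u + 1)*(u + 4)*(u + 4)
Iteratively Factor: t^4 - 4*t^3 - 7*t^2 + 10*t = (t - 1)*(t^3 - 3*t^2 - 10*t) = (t - 1)*(t + 2)*(t^2 - 5*t) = t*(t - 1)*(t + 2)*(t - 5)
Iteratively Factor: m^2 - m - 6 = (m - 3)*(m + 2)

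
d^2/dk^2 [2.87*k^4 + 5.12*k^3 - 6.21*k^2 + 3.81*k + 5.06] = 34.44*k^2 + 30.72*k - 12.42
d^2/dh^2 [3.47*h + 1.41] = 0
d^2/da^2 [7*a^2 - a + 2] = 14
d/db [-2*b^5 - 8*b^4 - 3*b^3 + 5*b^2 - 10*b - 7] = -10*b^4 - 32*b^3 - 9*b^2 + 10*b - 10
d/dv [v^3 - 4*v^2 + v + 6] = 3*v^2 - 8*v + 1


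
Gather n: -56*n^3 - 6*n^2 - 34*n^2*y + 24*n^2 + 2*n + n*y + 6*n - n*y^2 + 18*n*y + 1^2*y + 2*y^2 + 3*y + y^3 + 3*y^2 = -56*n^3 + n^2*(18 - 34*y) + n*(-y^2 + 19*y + 8) + y^3 + 5*y^2 + 4*y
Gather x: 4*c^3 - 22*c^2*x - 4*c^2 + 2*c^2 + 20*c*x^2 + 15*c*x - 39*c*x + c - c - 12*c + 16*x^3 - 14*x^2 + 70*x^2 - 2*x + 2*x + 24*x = 4*c^3 - 2*c^2 - 12*c + 16*x^3 + x^2*(20*c + 56) + x*(-22*c^2 - 24*c + 24)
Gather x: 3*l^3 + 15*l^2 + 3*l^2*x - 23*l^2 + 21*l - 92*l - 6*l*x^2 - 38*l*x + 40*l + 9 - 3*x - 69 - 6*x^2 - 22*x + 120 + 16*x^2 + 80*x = 3*l^3 - 8*l^2 - 31*l + x^2*(10 - 6*l) + x*(3*l^2 - 38*l + 55) + 60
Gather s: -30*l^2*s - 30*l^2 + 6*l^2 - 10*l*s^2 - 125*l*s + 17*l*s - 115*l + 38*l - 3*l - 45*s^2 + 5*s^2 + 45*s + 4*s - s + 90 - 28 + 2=-24*l^2 - 80*l + s^2*(-10*l - 40) + s*(-30*l^2 - 108*l + 48) + 64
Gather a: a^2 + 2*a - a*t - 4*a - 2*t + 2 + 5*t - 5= a^2 + a*(-t - 2) + 3*t - 3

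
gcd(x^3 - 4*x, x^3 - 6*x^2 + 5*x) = x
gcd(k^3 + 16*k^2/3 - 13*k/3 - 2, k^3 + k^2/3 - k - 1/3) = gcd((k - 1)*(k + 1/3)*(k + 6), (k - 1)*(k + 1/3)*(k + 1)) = k^2 - 2*k/3 - 1/3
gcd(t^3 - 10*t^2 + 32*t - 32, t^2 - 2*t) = t - 2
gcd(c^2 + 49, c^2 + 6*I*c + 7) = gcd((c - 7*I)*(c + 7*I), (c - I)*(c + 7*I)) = c + 7*I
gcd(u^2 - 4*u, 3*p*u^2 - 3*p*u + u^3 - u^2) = u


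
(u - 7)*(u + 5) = u^2 - 2*u - 35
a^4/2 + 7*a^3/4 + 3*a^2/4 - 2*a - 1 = (a/2 + 1)*(a - 1)*(a + 1/2)*(a + 2)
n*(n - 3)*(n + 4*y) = n^3 + 4*n^2*y - 3*n^2 - 12*n*y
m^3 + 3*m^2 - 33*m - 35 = (m - 5)*(m + 1)*(m + 7)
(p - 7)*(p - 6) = p^2 - 13*p + 42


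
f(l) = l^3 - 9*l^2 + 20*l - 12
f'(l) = 3*l^2 - 18*l + 20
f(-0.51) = -24.67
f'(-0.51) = 29.96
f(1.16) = 0.65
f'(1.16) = 3.16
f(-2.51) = -134.71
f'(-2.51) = 84.08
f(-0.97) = -40.78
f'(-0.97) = 40.28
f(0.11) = -9.91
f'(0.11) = 18.06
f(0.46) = -4.61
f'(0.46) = 12.35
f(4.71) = -12.97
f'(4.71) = 1.77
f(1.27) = 0.93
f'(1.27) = 1.98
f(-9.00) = -1650.00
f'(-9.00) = 425.00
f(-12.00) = -3276.00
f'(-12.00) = 668.00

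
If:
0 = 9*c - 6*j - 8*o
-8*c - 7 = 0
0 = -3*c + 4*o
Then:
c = -7/8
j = -7/16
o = -21/32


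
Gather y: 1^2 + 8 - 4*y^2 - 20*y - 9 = -4*y^2 - 20*y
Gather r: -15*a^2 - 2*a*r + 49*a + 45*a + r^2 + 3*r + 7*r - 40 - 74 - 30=-15*a^2 + 94*a + r^2 + r*(10 - 2*a) - 144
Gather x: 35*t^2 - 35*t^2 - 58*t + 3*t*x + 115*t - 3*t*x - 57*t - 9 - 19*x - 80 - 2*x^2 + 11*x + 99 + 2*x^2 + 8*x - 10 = 0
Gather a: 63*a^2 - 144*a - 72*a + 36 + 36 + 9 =63*a^2 - 216*a + 81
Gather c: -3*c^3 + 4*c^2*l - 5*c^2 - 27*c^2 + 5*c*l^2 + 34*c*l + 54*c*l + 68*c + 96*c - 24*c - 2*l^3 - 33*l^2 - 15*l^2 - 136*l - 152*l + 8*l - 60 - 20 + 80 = -3*c^3 + c^2*(4*l - 32) + c*(5*l^2 + 88*l + 140) - 2*l^3 - 48*l^2 - 280*l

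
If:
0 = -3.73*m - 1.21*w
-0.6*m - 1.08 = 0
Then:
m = -1.80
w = 5.55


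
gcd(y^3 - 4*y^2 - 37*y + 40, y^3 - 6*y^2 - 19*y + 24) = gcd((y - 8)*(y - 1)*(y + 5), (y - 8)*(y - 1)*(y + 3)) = y^2 - 9*y + 8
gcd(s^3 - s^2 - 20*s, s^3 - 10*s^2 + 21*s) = s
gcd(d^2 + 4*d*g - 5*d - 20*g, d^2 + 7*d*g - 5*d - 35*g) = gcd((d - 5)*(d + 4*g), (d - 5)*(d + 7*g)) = d - 5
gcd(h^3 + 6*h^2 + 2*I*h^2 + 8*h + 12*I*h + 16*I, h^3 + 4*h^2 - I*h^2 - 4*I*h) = h + 4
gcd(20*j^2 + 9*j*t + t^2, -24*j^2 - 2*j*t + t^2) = 4*j + t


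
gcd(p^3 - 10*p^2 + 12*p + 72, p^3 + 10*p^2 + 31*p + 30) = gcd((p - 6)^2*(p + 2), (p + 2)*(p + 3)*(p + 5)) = p + 2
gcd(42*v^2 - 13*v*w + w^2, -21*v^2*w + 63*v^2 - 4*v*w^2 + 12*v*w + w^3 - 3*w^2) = 7*v - w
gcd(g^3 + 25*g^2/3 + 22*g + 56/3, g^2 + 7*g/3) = g + 7/3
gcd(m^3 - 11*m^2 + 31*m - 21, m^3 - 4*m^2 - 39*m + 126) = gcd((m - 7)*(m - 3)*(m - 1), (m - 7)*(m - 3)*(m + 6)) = m^2 - 10*m + 21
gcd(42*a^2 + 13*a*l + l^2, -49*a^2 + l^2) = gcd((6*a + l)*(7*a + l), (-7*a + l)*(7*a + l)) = 7*a + l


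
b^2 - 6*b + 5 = (b - 5)*(b - 1)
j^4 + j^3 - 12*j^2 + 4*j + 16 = (j - 2)^2*(j + 1)*(j + 4)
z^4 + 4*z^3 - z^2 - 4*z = z*(z - 1)*(z + 1)*(z + 4)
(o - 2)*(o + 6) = o^2 + 4*o - 12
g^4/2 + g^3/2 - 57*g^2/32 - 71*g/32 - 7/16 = (g/2 + 1/2)*(g - 2)*(g + 1/4)*(g + 7/4)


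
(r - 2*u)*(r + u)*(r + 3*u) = r^3 + 2*r^2*u - 5*r*u^2 - 6*u^3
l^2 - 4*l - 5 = (l - 5)*(l + 1)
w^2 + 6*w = w*(w + 6)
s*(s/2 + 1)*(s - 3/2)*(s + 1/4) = s^4/2 + 3*s^3/8 - 23*s^2/16 - 3*s/8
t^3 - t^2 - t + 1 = (t - 1)^2*(t + 1)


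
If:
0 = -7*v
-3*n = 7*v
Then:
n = 0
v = 0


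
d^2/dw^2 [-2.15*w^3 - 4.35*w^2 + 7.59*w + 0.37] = -12.9*w - 8.7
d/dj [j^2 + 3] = 2*j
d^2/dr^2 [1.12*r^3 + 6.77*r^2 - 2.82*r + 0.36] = 6.72*r + 13.54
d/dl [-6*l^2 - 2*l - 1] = -12*l - 2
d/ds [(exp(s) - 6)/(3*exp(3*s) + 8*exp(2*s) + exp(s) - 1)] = (-(exp(s) - 6)*(9*exp(2*s) + 16*exp(s) + 1) + 3*exp(3*s) + 8*exp(2*s) + exp(s) - 1)*exp(s)/(3*exp(3*s) + 8*exp(2*s) + exp(s) - 1)^2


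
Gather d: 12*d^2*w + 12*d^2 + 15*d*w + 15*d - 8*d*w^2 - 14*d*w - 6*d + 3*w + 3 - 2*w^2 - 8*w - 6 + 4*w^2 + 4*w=d^2*(12*w + 12) + d*(-8*w^2 + w + 9) + 2*w^2 - w - 3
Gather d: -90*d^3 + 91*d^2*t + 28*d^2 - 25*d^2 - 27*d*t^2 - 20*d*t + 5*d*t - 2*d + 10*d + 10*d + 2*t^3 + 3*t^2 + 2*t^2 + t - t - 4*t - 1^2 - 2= -90*d^3 + d^2*(91*t + 3) + d*(-27*t^2 - 15*t + 18) + 2*t^3 + 5*t^2 - 4*t - 3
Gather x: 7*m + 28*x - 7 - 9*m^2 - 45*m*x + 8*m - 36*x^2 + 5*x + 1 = -9*m^2 + 15*m - 36*x^2 + x*(33 - 45*m) - 6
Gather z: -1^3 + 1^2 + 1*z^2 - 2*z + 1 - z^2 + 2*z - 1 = 0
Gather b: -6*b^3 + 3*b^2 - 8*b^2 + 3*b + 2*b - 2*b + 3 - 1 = -6*b^3 - 5*b^2 + 3*b + 2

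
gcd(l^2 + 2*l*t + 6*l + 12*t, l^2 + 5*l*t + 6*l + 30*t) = l + 6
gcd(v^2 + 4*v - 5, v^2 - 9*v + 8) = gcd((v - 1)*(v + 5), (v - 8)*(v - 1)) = v - 1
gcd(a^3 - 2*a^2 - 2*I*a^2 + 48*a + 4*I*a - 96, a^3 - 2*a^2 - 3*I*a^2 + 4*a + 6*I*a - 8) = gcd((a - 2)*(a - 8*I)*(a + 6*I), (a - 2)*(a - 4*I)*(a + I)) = a - 2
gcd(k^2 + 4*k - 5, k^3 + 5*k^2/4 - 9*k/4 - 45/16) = 1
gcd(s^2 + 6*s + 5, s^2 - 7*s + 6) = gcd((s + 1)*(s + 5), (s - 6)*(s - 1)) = 1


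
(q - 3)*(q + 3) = q^2 - 9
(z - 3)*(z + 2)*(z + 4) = z^3 + 3*z^2 - 10*z - 24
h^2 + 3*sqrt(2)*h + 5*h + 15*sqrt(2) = (h + 5)*(h + 3*sqrt(2))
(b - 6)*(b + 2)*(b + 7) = b^3 + 3*b^2 - 40*b - 84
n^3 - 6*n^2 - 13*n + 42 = (n - 7)*(n - 2)*(n + 3)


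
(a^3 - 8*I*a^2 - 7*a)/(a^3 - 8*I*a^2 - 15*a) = (-a^2 + 8*I*a + 7)/(-a^2 + 8*I*a + 15)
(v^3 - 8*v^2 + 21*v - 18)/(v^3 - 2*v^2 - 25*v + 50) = (v^2 - 6*v + 9)/(v^2 - 25)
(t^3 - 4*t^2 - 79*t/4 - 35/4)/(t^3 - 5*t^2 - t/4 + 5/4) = (2*t^2 - 9*t - 35)/(2*t^2 - 11*t + 5)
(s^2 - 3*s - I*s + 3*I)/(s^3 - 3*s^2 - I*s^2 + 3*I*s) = 1/s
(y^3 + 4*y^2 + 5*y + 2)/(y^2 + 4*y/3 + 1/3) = 3*(y^2 + 3*y + 2)/(3*y + 1)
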